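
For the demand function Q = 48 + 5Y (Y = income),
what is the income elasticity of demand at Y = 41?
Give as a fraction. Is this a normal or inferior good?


dQ/dY = 5
At Y = 41: Q = 48 + 5*41 = 253
Ey = (dQ/dY)(Y/Q) = 5 * 41 / 253 = 205/253
Since Ey > 0, this is a normal good.

205/253 (normal good)


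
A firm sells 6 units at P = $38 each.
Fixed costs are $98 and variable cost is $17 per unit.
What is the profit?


Total Revenue = P * Q = 38 * 6 = $228
Total Cost = FC + VC*Q = 98 + 17*6 = $200
Profit = TR - TC = 228 - 200 = $28

$28


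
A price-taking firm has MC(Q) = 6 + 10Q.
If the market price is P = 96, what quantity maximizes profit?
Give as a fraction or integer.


In perfect competition, profit is maximized where P = MC.
96 = 6 + 10Q
90 = 10Q
Q* = 90/10 = 9

9


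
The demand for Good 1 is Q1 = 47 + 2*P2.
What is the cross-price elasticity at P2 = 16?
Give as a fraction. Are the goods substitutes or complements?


dQ1/dP2 = 2
At P2 = 16: Q1 = 47 + 2*16 = 79
Exy = (dQ1/dP2)(P2/Q1) = 2 * 16 / 79 = 32/79
Since Exy > 0, the goods are substitutes.

32/79 (substitutes)


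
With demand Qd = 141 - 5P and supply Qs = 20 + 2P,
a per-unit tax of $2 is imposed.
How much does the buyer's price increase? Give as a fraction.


With a per-unit tax, the buyer's price increase depends on relative slopes.
Supply slope: d = 2, Demand slope: b = 5
Buyer's price increase = d * tax / (b + d)
= 2 * 2 / (5 + 2)
= 4 / 7 = 4/7

4/7


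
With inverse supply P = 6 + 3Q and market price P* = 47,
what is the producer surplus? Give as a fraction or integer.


Minimum supply price (at Q=0): P_min = 6
Quantity supplied at P* = 47:
Q* = (47 - 6)/3 = 41/3
PS = (1/2) * Q* * (P* - P_min)
PS = (1/2) * 41/3 * (47 - 6)
PS = (1/2) * 41/3 * 41 = 1681/6

1681/6


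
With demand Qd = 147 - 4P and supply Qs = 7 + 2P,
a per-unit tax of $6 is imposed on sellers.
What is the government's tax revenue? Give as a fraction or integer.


With tax on sellers, new supply: Qs' = 7 + 2(P - 6)
= 2P - 5
New equilibrium quantity:
Q_new = 137/3
Tax revenue = tax * Q_new = 6 * 137/3 = 274

274


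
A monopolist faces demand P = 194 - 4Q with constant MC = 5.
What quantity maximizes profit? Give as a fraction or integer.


TR = P*Q = (194 - 4Q)Q = 194Q - 4Q^2
MR = dTR/dQ = 194 - 8Q
Set MR = MC:
194 - 8Q = 5
189 = 8Q
Q* = 189/8 = 189/8

189/8


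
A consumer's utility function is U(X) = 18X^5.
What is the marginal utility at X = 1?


MU = dU/dX = 18*5*X^(5-1)
MU = 90*X^4
At X = 1:
MU = 90 * 1^4
MU = 90 * 1 = 90

90


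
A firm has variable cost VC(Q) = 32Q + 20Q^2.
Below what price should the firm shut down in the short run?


AVC(Q) = VC(Q)/Q = 32 + 20Q
AVC is increasing in Q, so minimum AVC is at Q -> 0+.
Min AVC = 32
The firm should shut down if P < 32.

32


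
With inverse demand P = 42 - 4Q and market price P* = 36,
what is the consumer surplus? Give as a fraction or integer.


Maximum willingness to pay (at Q=0): P_max = 42
Quantity demanded at P* = 36:
Q* = (42 - 36)/4 = 3/2
CS = (1/2) * Q* * (P_max - P*)
CS = (1/2) * 3/2 * (42 - 36)
CS = (1/2) * 3/2 * 6 = 9/2

9/2


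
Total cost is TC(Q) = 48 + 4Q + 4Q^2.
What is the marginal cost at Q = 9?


MC = dTC/dQ = 4 + 2*4*Q
At Q = 9:
MC = 4 + 8*9
MC = 4 + 72 = 76

76


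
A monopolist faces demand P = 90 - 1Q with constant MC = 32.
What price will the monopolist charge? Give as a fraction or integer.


MR = 90 - 2Q
Set MR = MC: 90 - 2Q = 32
Q* = 29
Substitute into demand:
P* = 90 - 1*29 = 61

61


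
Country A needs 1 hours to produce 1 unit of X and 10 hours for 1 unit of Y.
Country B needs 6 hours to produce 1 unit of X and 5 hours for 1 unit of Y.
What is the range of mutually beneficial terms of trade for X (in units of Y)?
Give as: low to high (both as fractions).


Opportunity cost of X for Country A = hours_X / hours_Y = 1/10 = 1/10 units of Y
Opportunity cost of X for Country B = hours_X / hours_Y = 6/5 = 6/5 units of Y
Terms of trade must be between the two opportunity costs.
Range: 1/10 to 6/5

1/10 to 6/5


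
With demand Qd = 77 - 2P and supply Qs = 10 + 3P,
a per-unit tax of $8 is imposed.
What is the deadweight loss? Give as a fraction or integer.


Pre-tax equilibrium quantity: Q* = 251/5
Post-tax equilibrium quantity: Q_tax = 203/5
Reduction in quantity: Q* - Q_tax = 48/5
DWL = (1/2) * tax * (Q* - Q_tax)
DWL = (1/2) * 8 * 48/5 = 192/5

192/5


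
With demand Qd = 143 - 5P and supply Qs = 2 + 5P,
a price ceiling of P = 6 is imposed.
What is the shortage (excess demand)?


At P = 6:
Qd = 143 - 5*6 = 113
Qs = 2 + 5*6 = 32
Shortage = Qd - Qs = 113 - 32 = 81

81


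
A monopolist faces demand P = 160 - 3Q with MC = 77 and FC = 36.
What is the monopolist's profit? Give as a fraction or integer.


MR = MC: 160 - 6Q = 77
Q* = 83/6
P* = 160 - 3*83/6 = 237/2
Profit = (P* - MC)*Q* - FC
= (237/2 - 77)*83/6 - 36
= 83/2*83/6 - 36
= 6889/12 - 36 = 6457/12

6457/12


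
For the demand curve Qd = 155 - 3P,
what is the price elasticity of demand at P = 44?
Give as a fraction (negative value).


dQ/dP = -3
At P = 44: Q = 155 - 3*44 = 23
E = (dQ/dP)(P/Q) = (-3)(44/23) = -132/23

-132/23


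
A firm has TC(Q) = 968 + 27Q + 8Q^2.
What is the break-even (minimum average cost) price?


AC(Q) = 968/Q + 27 + 8Q
To minimize: dAC/dQ = -968/Q^2 + 8 = 0
Q^2 = 968/8 = 121
Q* = 11
Min AC = 968/11 + 27 + 8*11
Min AC = 88 + 27 + 88 = 203

203


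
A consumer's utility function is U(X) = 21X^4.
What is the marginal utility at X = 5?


MU = dU/dX = 21*4*X^(4-1)
MU = 84*X^3
At X = 5:
MU = 84 * 5^3
MU = 84 * 125 = 10500

10500


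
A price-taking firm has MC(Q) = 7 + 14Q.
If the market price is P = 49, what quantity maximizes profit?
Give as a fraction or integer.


In perfect competition, profit is maximized where P = MC.
49 = 7 + 14Q
42 = 14Q
Q* = 42/14 = 3

3


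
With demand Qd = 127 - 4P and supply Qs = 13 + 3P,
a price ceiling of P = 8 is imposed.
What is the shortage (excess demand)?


At P = 8:
Qd = 127 - 4*8 = 95
Qs = 13 + 3*8 = 37
Shortage = Qd - Qs = 95 - 37 = 58

58


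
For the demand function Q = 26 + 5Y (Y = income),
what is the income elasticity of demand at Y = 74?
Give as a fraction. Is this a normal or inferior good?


dQ/dY = 5
At Y = 74: Q = 26 + 5*74 = 396
Ey = (dQ/dY)(Y/Q) = 5 * 74 / 396 = 185/198
Since Ey > 0, this is a normal good.

185/198 (normal good)


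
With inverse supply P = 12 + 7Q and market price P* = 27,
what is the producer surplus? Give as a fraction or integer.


Minimum supply price (at Q=0): P_min = 12
Quantity supplied at P* = 27:
Q* = (27 - 12)/7 = 15/7
PS = (1/2) * Q* * (P* - P_min)
PS = (1/2) * 15/7 * (27 - 12)
PS = (1/2) * 15/7 * 15 = 225/14

225/14


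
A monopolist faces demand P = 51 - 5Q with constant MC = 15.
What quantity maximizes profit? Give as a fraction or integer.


TR = P*Q = (51 - 5Q)Q = 51Q - 5Q^2
MR = dTR/dQ = 51 - 10Q
Set MR = MC:
51 - 10Q = 15
36 = 10Q
Q* = 36/10 = 18/5

18/5


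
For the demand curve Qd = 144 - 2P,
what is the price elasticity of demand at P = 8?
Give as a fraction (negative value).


dQ/dP = -2
At P = 8: Q = 144 - 2*8 = 128
E = (dQ/dP)(P/Q) = (-2)(8/128) = -1/8

-1/8


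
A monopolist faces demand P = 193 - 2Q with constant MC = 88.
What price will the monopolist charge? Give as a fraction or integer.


MR = 193 - 4Q
Set MR = MC: 193 - 4Q = 88
Q* = 105/4
Substitute into demand:
P* = 193 - 2*105/4 = 281/2

281/2


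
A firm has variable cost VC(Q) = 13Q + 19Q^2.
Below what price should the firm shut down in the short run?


AVC(Q) = VC(Q)/Q = 13 + 19Q
AVC is increasing in Q, so minimum AVC is at Q -> 0+.
Min AVC = 13
The firm should shut down if P < 13.

13


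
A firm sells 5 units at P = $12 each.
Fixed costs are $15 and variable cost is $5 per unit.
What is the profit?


Total Revenue = P * Q = 12 * 5 = $60
Total Cost = FC + VC*Q = 15 + 5*5 = $40
Profit = TR - TC = 60 - 40 = $20

$20


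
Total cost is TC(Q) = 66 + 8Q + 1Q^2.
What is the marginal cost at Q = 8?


MC = dTC/dQ = 8 + 2*1*Q
At Q = 8:
MC = 8 + 2*8
MC = 8 + 16 = 24

24


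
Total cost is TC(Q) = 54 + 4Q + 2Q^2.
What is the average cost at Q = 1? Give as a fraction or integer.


TC(1) = 54 + 4*1 + 2*1^2
TC(1) = 54 + 4 + 2 = 60
AC = TC/Q = 60/1 = 60

60


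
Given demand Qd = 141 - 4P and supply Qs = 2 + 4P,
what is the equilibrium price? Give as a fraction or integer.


At equilibrium, Qd = Qs.
141 - 4P = 2 + 4P
141 - 2 = 4P + 4P
139 = 8P
P* = 139/8 = 139/8

139/8


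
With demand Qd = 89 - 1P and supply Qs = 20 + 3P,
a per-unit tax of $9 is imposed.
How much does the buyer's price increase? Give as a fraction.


With a per-unit tax, the buyer's price increase depends on relative slopes.
Supply slope: d = 3, Demand slope: b = 1
Buyer's price increase = d * tax / (b + d)
= 3 * 9 / (1 + 3)
= 27 / 4 = 27/4

27/4


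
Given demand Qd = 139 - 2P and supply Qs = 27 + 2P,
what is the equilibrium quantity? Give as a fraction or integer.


First find equilibrium price:
139 - 2P = 27 + 2P
P* = 112/4 = 28
Then substitute into demand:
Q* = 139 - 2 * 28 = 83

83


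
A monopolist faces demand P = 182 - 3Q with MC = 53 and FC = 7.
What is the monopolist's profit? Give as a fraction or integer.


MR = MC: 182 - 6Q = 53
Q* = 43/2
P* = 182 - 3*43/2 = 235/2
Profit = (P* - MC)*Q* - FC
= (235/2 - 53)*43/2 - 7
= 129/2*43/2 - 7
= 5547/4 - 7 = 5519/4

5519/4


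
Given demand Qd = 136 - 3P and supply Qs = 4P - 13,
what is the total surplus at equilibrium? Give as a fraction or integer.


Find equilibrium: 136 - 3P = 4P - 13
136 + 13 = 7P
P* = 149/7 = 149/7
Q* = 4*149/7 - 13 = 505/7
Inverse demand: P = 136/3 - Q/3, so P_max = 136/3
Inverse supply: P = 13/4 + Q/4, so P_min = 13/4
CS = (1/2) * 505/7 * (136/3 - 149/7) = 255025/294
PS = (1/2) * 505/7 * (149/7 - 13/4) = 255025/392
TS = CS + PS = 255025/294 + 255025/392 = 255025/168

255025/168


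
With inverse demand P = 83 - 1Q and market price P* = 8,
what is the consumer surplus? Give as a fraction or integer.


Maximum willingness to pay (at Q=0): P_max = 83
Quantity demanded at P* = 8:
Q* = (83 - 8)/1 = 75
CS = (1/2) * Q* * (P_max - P*)
CS = (1/2) * 75 * (83 - 8)
CS = (1/2) * 75 * 75 = 5625/2

5625/2


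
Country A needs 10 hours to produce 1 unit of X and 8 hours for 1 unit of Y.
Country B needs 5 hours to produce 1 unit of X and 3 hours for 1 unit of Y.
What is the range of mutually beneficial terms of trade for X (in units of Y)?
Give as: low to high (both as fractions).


Opportunity cost of X for Country A = hours_X / hours_Y = 10/8 = 5/4 units of Y
Opportunity cost of X for Country B = hours_X / hours_Y = 5/3 = 5/3 units of Y
Terms of trade must be between the two opportunity costs.
Range: 5/4 to 5/3

5/4 to 5/3


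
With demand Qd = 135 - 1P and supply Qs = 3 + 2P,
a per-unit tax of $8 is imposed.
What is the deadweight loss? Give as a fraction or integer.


Pre-tax equilibrium quantity: Q* = 91
Post-tax equilibrium quantity: Q_tax = 257/3
Reduction in quantity: Q* - Q_tax = 16/3
DWL = (1/2) * tax * (Q* - Q_tax)
DWL = (1/2) * 8 * 16/3 = 64/3

64/3


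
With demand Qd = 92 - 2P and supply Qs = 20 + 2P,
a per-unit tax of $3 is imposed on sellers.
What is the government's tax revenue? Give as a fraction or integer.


With tax on sellers, new supply: Qs' = 20 + 2(P - 3)
= 14 + 2P
New equilibrium quantity:
Q_new = 53
Tax revenue = tax * Q_new = 3 * 53 = 159

159


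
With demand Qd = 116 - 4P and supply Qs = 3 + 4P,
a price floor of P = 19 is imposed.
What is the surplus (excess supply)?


At P = 19:
Qd = 116 - 4*19 = 40
Qs = 3 + 4*19 = 79
Surplus = Qs - Qd = 79 - 40 = 39

39


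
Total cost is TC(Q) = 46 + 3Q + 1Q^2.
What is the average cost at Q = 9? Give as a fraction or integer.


TC(9) = 46 + 3*9 + 1*9^2
TC(9) = 46 + 27 + 81 = 154
AC = TC/Q = 154/9 = 154/9

154/9


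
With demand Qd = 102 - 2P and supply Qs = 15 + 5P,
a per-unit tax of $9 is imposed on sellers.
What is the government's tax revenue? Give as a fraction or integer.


With tax on sellers, new supply: Qs' = 15 + 5(P - 9)
= 5P - 30
New equilibrium quantity:
Q_new = 450/7
Tax revenue = tax * Q_new = 9 * 450/7 = 4050/7

4050/7


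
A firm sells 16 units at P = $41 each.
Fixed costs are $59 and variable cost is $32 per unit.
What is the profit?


Total Revenue = P * Q = 41 * 16 = $656
Total Cost = FC + VC*Q = 59 + 32*16 = $571
Profit = TR - TC = 656 - 571 = $85

$85


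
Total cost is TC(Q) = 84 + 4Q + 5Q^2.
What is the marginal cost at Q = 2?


MC = dTC/dQ = 4 + 2*5*Q
At Q = 2:
MC = 4 + 10*2
MC = 4 + 20 = 24

24


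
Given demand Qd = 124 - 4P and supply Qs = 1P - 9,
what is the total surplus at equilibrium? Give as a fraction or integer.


Find equilibrium: 124 - 4P = 1P - 9
124 + 9 = 5P
P* = 133/5 = 133/5
Q* = 1*133/5 - 9 = 88/5
Inverse demand: P = 31 - Q/4, so P_max = 31
Inverse supply: P = 9 + Q/1, so P_min = 9
CS = (1/2) * 88/5 * (31 - 133/5) = 968/25
PS = (1/2) * 88/5 * (133/5 - 9) = 3872/25
TS = CS + PS = 968/25 + 3872/25 = 968/5

968/5


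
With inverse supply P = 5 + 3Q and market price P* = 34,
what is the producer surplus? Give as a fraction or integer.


Minimum supply price (at Q=0): P_min = 5
Quantity supplied at P* = 34:
Q* = (34 - 5)/3 = 29/3
PS = (1/2) * Q* * (P* - P_min)
PS = (1/2) * 29/3 * (34 - 5)
PS = (1/2) * 29/3 * 29 = 841/6

841/6


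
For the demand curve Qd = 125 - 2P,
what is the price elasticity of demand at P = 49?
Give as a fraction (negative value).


dQ/dP = -2
At P = 49: Q = 125 - 2*49 = 27
E = (dQ/dP)(P/Q) = (-2)(49/27) = -98/27

-98/27


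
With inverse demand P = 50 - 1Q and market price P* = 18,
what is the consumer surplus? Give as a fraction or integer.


Maximum willingness to pay (at Q=0): P_max = 50
Quantity demanded at P* = 18:
Q* = (50 - 18)/1 = 32
CS = (1/2) * Q* * (P_max - P*)
CS = (1/2) * 32 * (50 - 18)
CS = (1/2) * 32 * 32 = 512

512


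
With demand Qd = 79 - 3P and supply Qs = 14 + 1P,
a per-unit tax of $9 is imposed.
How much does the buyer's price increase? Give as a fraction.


With a per-unit tax, the buyer's price increase depends on relative slopes.
Supply slope: d = 1, Demand slope: b = 3
Buyer's price increase = d * tax / (b + d)
= 1 * 9 / (3 + 1)
= 9 / 4 = 9/4

9/4


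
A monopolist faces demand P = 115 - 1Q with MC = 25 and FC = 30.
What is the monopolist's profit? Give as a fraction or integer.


MR = MC: 115 - 2Q = 25
Q* = 45
P* = 115 - 1*45 = 70
Profit = (P* - MC)*Q* - FC
= (70 - 25)*45 - 30
= 45*45 - 30
= 2025 - 30 = 1995

1995


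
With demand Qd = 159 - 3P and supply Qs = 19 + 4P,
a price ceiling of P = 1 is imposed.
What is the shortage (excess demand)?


At P = 1:
Qd = 159 - 3*1 = 156
Qs = 19 + 4*1 = 23
Shortage = Qd - Qs = 156 - 23 = 133

133


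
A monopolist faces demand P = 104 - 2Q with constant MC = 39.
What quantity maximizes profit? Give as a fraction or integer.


TR = P*Q = (104 - 2Q)Q = 104Q - 2Q^2
MR = dTR/dQ = 104 - 4Q
Set MR = MC:
104 - 4Q = 39
65 = 4Q
Q* = 65/4 = 65/4

65/4


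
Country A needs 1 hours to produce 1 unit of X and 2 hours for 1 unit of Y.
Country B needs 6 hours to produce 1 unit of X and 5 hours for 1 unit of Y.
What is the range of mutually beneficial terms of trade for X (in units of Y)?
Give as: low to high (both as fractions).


Opportunity cost of X for Country A = hours_X / hours_Y = 1/2 = 1/2 units of Y
Opportunity cost of X for Country B = hours_X / hours_Y = 6/5 = 6/5 units of Y
Terms of trade must be between the two opportunity costs.
Range: 1/2 to 6/5

1/2 to 6/5


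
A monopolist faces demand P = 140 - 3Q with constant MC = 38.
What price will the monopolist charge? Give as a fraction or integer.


MR = 140 - 6Q
Set MR = MC: 140 - 6Q = 38
Q* = 17
Substitute into demand:
P* = 140 - 3*17 = 89

89


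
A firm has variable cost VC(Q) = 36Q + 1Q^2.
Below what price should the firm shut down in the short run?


AVC(Q) = VC(Q)/Q = 36 + 1Q
AVC is increasing in Q, so minimum AVC is at Q -> 0+.
Min AVC = 36
The firm should shut down if P < 36.

36


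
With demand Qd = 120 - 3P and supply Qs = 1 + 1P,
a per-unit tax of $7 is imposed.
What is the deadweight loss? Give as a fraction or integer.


Pre-tax equilibrium quantity: Q* = 123/4
Post-tax equilibrium quantity: Q_tax = 51/2
Reduction in quantity: Q* - Q_tax = 21/4
DWL = (1/2) * tax * (Q* - Q_tax)
DWL = (1/2) * 7 * 21/4 = 147/8

147/8


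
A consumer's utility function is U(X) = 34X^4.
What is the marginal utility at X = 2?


MU = dU/dX = 34*4*X^(4-1)
MU = 136*X^3
At X = 2:
MU = 136 * 2^3
MU = 136 * 8 = 1088

1088


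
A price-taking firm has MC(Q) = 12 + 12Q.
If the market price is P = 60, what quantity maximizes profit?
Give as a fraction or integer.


In perfect competition, profit is maximized where P = MC.
60 = 12 + 12Q
48 = 12Q
Q* = 48/12 = 4

4


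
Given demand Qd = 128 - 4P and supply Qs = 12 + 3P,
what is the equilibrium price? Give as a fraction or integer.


At equilibrium, Qd = Qs.
128 - 4P = 12 + 3P
128 - 12 = 4P + 3P
116 = 7P
P* = 116/7 = 116/7

116/7


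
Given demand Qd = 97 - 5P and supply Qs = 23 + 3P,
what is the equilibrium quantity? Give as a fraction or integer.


First find equilibrium price:
97 - 5P = 23 + 3P
P* = 74/8 = 37/4
Then substitute into demand:
Q* = 97 - 5 * 37/4 = 203/4

203/4


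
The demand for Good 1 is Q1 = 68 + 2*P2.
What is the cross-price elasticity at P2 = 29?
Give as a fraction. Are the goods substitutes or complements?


dQ1/dP2 = 2
At P2 = 29: Q1 = 68 + 2*29 = 126
Exy = (dQ1/dP2)(P2/Q1) = 2 * 29 / 126 = 29/63
Since Exy > 0, the goods are substitutes.

29/63 (substitutes)


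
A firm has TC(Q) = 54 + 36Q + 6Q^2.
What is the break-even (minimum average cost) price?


AC(Q) = 54/Q + 36 + 6Q
To minimize: dAC/dQ = -54/Q^2 + 6 = 0
Q^2 = 54/6 = 9
Q* = 3
Min AC = 54/3 + 36 + 6*3
Min AC = 18 + 36 + 18 = 72

72


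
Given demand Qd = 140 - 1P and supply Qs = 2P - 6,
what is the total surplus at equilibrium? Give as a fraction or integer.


Find equilibrium: 140 - 1P = 2P - 6
140 + 6 = 3P
P* = 146/3 = 146/3
Q* = 2*146/3 - 6 = 274/3
Inverse demand: P = 140 - Q/1, so P_max = 140
Inverse supply: P = 3 + Q/2, so P_min = 3
CS = (1/2) * 274/3 * (140 - 146/3) = 37538/9
PS = (1/2) * 274/3 * (146/3 - 3) = 18769/9
TS = CS + PS = 37538/9 + 18769/9 = 18769/3

18769/3


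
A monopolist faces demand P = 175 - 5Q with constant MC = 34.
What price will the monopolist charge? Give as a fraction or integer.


MR = 175 - 10Q
Set MR = MC: 175 - 10Q = 34
Q* = 141/10
Substitute into demand:
P* = 175 - 5*141/10 = 209/2

209/2


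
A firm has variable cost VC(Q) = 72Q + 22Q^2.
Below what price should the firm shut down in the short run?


AVC(Q) = VC(Q)/Q = 72 + 22Q
AVC is increasing in Q, so minimum AVC is at Q -> 0+.
Min AVC = 72
The firm should shut down if P < 72.

72


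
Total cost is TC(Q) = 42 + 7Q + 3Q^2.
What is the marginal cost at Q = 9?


MC = dTC/dQ = 7 + 2*3*Q
At Q = 9:
MC = 7 + 6*9
MC = 7 + 54 = 61

61


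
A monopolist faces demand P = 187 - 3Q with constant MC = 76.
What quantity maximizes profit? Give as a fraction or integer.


TR = P*Q = (187 - 3Q)Q = 187Q - 3Q^2
MR = dTR/dQ = 187 - 6Q
Set MR = MC:
187 - 6Q = 76
111 = 6Q
Q* = 111/6 = 37/2

37/2


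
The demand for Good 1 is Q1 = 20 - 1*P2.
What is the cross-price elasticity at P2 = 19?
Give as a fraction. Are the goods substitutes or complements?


dQ1/dP2 = -1
At P2 = 19: Q1 = 20 - 1*19 = 1
Exy = (dQ1/dP2)(P2/Q1) = -1 * 19 / 1 = -19
Since Exy < 0, the goods are complements.

-19 (complements)


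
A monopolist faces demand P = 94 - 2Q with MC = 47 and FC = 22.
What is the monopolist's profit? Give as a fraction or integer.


MR = MC: 94 - 4Q = 47
Q* = 47/4
P* = 94 - 2*47/4 = 141/2
Profit = (P* - MC)*Q* - FC
= (141/2 - 47)*47/4 - 22
= 47/2*47/4 - 22
= 2209/8 - 22 = 2033/8

2033/8


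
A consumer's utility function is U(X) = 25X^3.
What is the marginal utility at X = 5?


MU = dU/dX = 25*3*X^(3-1)
MU = 75*X^2
At X = 5:
MU = 75 * 5^2
MU = 75 * 25 = 1875

1875


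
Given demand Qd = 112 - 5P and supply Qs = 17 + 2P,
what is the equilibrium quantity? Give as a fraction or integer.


First find equilibrium price:
112 - 5P = 17 + 2P
P* = 95/7 = 95/7
Then substitute into demand:
Q* = 112 - 5 * 95/7 = 309/7

309/7


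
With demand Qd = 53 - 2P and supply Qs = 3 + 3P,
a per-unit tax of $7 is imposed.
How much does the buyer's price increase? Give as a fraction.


With a per-unit tax, the buyer's price increase depends on relative slopes.
Supply slope: d = 3, Demand slope: b = 2
Buyer's price increase = d * tax / (b + d)
= 3 * 7 / (2 + 3)
= 21 / 5 = 21/5

21/5


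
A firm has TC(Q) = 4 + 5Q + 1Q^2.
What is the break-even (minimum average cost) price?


AC(Q) = 4/Q + 5 + 1Q
To minimize: dAC/dQ = -4/Q^2 + 1 = 0
Q^2 = 4/1 = 4
Q* = 2
Min AC = 4/2 + 5 + 1*2
Min AC = 2 + 5 + 2 = 9

9


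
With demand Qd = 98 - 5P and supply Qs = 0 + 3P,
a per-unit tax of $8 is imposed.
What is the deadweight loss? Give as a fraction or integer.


Pre-tax equilibrium quantity: Q* = 147/4
Post-tax equilibrium quantity: Q_tax = 87/4
Reduction in quantity: Q* - Q_tax = 15
DWL = (1/2) * tax * (Q* - Q_tax)
DWL = (1/2) * 8 * 15 = 60

60


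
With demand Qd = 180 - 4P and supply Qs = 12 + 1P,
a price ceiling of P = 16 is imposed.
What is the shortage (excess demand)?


At P = 16:
Qd = 180 - 4*16 = 116
Qs = 12 + 1*16 = 28
Shortage = Qd - Qs = 116 - 28 = 88

88


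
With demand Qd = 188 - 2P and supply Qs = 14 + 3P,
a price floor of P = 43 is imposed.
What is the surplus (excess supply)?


At P = 43:
Qd = 188 - 2*43 = 102
Qs = 14 + 3*43 = 143
Surplus = Qs - Qd = 143 - 102 = 41

41


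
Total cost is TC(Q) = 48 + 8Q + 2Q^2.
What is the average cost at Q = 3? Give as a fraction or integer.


TC(3) = 48 + 8*3 + 2*3^2
TC(3) = 48 + 24 + 18 = 90
AC = TC/Q = 90/3 = 30

30


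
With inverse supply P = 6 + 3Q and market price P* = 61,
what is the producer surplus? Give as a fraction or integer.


Minimum supply price (at Q=0): P_min = 6
Quantity supplied at P* = 61:
Q* = (61 - 6)/3 = 55/3
PS = (1/2) * Q* * (P* - P_min)
PS = (1/2) * 55/3 * (61 - 6)
PS = (1/2) * 55/3 * 55 = 3025/6

3025/6


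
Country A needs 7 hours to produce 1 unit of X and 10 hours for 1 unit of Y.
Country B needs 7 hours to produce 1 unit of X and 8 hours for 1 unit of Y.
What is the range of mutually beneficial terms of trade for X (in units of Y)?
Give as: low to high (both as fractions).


Opportunity cost of X for Country A = hours_X / hours_Y = 7/10 = 7/10 units of Y
Opportunity cost of X for Country B = hours_X / hours_Y = 7/8 = 7/8 units of Y
Terms of trade must be between the two opportunity costs.
Range: 7/10 to 7/8

7/10 to 7/8


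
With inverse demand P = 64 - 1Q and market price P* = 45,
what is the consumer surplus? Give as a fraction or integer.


Maximum willingness to pay (at Q=0): P_max = 64
Quantity demanded at P* = 45:
Q* = (64 - 45)/1 = 19
CS = (1/2) * Q* * (P_max - P*)
CS = (1/2) * 19 * (64 - 45)
CS = (1/2) * 19 * 19 = 361/2

361/2


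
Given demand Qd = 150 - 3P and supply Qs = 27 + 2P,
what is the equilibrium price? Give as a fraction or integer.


At equilibrium, Qd = Qs.
150 - 3P = 27 + 2P
150 - 27 = 3P + 2P
123 = 5P
P* = 123/5 = 123/5

123/5


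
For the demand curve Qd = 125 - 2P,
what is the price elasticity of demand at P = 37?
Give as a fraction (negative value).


dQ/dP = -2
At P = 37: Q = 125 - 2*37 = 51
E = (dQ/dP)(P/Q) = (-2)(37/51) = -74/51

-74/51


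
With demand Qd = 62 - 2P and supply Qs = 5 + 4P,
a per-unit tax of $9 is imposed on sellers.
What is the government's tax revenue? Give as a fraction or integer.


With tax on sellers, new supply: Qs' = 5 + 4(P - 9)
= 4P - 31
New equilibrium quantity:
Q_new = 31
Tax revenue = tax * Q_new = 9 * 31 = 279

279


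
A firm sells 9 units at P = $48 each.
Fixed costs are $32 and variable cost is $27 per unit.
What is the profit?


Total Revenue = P * Q = 48 * 9 = $432
Total Cost = FC + VC*Q = 32 + 27*9 = $275
Profit = TR - TC = 432 - 275 = $157

$157


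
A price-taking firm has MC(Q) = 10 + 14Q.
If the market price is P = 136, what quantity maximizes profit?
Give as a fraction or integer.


In perfect competition, profit is maximized where P = MC.
136 = 10 + 14Q
126 = 14Q
Q* = 126/14 = 9

9


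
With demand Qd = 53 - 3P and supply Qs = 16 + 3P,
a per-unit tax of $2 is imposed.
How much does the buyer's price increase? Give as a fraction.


With a per-unit tax, the buyer's price increase depends on relative slopes.
Supply slope: d = 3, Demand slope: b = 3
Buyer's price increase = d * tax / (b + d)
= 3 * 2 / (3 + 3)
= 6 / 6 = 1

1


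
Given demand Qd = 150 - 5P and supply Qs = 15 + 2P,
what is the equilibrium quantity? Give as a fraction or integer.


First find equilibrium price:
150 - 5P = 15 + 2P
P* = 135/7 = 135/7
Then substitute into demand:
Q* = 150 - 5 * 135/7 = 375/7

375/7


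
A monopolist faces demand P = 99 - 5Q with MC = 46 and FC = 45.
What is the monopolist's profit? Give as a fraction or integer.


MR = MC: 99 - 10Q = 46
Q* = 53/10
P* = 99 - 5*53/10 = 145/2
Profit = (P* - MC)*Q* - FC
= (145/2 - 46)*53/10 - 45
= 53/2*53/10 - 45
= 2809/20 - 45 = 1909/20

1909/20


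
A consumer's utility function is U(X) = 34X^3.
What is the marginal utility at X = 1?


MU = dU/dX = 34*3*X^(3-1)
MU = 102*X^2
At X = 1:
MU = 102 * 1^2
MU = 102 * 1 = 102

102


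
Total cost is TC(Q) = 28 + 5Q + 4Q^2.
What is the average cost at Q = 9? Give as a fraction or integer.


TC(9) = 28 + 5*9 + 4*9^2
TC(9) = 28 + 45 + 324 = 397
AC = TC/Q = 397/9 = 397/9

397/9


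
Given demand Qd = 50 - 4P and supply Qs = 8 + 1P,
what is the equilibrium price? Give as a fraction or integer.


At equilibrium, Qd = Qs.
50 - 4P = 8 + 1P
50 - 8 = 4P + 1P
42 = 5P
P* = 42/5 = 42/5

42/5


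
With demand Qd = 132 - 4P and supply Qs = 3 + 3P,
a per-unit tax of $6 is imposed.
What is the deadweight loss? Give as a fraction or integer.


Pre-tax equilibrium quantity: Q* = 408/7
Post-tax equilibrium quantity: Q_tax = 48
Reduction in quantity: Q* - Q_tax = 72/7
DWL = (1/2) * tax * (Q* - Q_tax)
DWL = (1/2) * 6 * 72/7 = 216/7

216/7


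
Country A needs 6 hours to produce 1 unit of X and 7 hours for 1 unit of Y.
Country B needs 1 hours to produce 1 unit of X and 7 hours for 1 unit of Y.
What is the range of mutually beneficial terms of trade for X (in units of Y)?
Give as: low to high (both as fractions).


Opportunity cost of X for Country A = hours_X / hours_Y = 6/7 = 6/7 units of Y
Opportunity cost of X for Country B = hours_X / hours_Y = 1/7 = 1/7 units of Y
Terms of trade must be between the two opportunity costs.
Range: 1/7 to 6/7

1/7 to 6/7


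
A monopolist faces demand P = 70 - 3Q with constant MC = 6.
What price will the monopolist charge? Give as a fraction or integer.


MR = 70 - 6Q
Set MR = MC: 70 - 6Q = 6
Q* = 32/3
Substitute into demand:
P* = 70 - 3*32/3 = 38

38


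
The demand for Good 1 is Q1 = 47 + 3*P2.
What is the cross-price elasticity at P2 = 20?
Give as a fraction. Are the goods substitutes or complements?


dQ1/dP2 = 3
At P2 = 20: Q1 = 47 + 3*20 = 107
Exy = (dQ1/dP2)(P2/Q1) = 3 * 20 / 107 = 60/107
Since Exy > 0, the goods are substitutes.

60/107 (substitutes)


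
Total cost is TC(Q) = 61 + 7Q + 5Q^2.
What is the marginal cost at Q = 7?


MC = dTC/dQ = 7 + 2*5*Q
At Q = 7:
MC = 7 + 10*7
MC = 7 + 70 = 77

77


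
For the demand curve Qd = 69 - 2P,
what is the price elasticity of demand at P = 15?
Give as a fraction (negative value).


dQ/dP = -2
At P = 15: Q = 69 - 2*15 = 39
E = (dQ/dP)(P/Q) = (-2)(15/39) = -10/13

-10/13


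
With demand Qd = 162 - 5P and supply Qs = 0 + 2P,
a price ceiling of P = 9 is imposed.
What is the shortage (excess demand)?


At P = 9:
Qd = 162 - 5*9 = 117
Qs = 0 + 2*9 = 18
Shortage = Qd - Qs = 117 - 18 = 99

99


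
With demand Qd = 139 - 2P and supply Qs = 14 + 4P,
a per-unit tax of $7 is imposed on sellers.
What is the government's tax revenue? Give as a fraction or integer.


With tax on sellers, new supply: Qs' = 14 + 4(P - 7)
= 4P - 14
New equilibrium quantity:
Q_new = 88
Tax revenue = tax * Q_new = 7 * 88 = 616

616


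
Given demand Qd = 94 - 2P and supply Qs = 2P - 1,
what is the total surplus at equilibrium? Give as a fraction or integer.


Find equilibrium: 94 - 2P = 2P - 1
94 + 1 = 4P
P* = 95/4 = 95/4
Q* = 2*95/4 - 1 = 93/2
Inverse demand: P = 47 - Q/2, so P_max = 47
Inverse supply: P = 1/2 + Q/2, so P_min = 1/2
CS = (1/2) * 93/2 * (47 - 95/4) = 8649/16
PS = (1/2) * 93/2 * (95/4 - 1/2) = 8649/16
TS = CS + PS = 8649/16 + 8649/16 = 8649/8

8649/8


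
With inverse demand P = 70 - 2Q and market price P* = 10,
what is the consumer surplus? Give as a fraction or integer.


Maximum willingness to pay (at Q=0): P_max = 70
Quantity demanded at P* = 10:
Q* = (70 - 10)/2 = 30
CS = (1/2) * Q* * (P_max - P*)
CS = (1/2) * 30 * (70 - 10)
CS = (1/2) * 30 * 60 = 900

900


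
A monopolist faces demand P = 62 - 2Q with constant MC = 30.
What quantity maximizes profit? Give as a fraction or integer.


TR = P*Q = (62 - 2Q)Q = 62Q - 2Q^2
MR = dTR/dQ = 62 - 4Q
Set MR = MC:
62 - 4Q = 30
32 = 4Q
Q* = 32/4 = 8

8


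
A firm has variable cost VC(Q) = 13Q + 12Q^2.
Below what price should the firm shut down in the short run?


AVC(Q) = VC(Q)/Q = 13 + 12Q
AVC is increasing in Q, so minimum AVC is at Q -> 0+.
Min AVC = 13
The firm should shut down if P < 13.

13


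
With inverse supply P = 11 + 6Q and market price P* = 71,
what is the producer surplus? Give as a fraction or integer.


Minimum supply price (at Q=0): P_min = 11
Quantity supplied at P* = 71:
Q* = (71 - 11)/6 = 10
PS = (1/2) * Q* * (P* - P_min)
PS = (1/2) * 10 * (71 - 11)
PS = (1/2) * 10 * 60 = 300

300


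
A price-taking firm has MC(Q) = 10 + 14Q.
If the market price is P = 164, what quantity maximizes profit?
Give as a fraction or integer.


In perfect competition, profit is maximized where P = MC.
164 = 10 + 14Q
154 = 14Q
Q* = 154/14 = 11

11


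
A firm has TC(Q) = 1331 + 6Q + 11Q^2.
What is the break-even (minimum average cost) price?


AC(Q) = 1331/Q + 6 + 11Q
To minimize: dAC/dQ = -1331/Q^2 + 11 = 0
Q^2 = 1331/11 = 121
Q* = 11
Min AC = 1331/11 + 6 + 11*11
Min AC = 121 + 6 + 121 = 248

248


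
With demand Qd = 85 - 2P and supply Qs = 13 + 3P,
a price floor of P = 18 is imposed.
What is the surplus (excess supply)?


At P = 18:
Qd = 85 - 2*18 = 49
Qs = 13 + 3*18 = 67
Surplus = Qs - Qd = 67 - 49 = 18

18


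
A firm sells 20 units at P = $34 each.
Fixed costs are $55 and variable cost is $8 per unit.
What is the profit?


Total Revenue = P * Q = 34 * 20 = $680
Total Cost = FC + VC*Q = 55 + 8*20 = $215
Profit = TR - TC = 680 - 215 = $465

$465


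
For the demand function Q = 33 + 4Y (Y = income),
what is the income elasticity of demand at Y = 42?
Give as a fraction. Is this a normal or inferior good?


dQ/dY = 4
At Y = 42: Q = 33 + 4*42 = 201
Ey = (dQ/dY)(Y/Q) = 4 * 42 / 201 = 56/67
Since Ey > 0, this is a normal good.

56/67 (normal good)


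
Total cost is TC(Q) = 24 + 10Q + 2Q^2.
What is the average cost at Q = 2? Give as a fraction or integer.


TC(2) = 24 + 10*2 + 2*2^2
TC(2) = 24 + 20 + 8 = 52
AC = TC/Q = 52/2 = 26

26


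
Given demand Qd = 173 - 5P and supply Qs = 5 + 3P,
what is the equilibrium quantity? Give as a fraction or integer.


First find equilibrium price:
173 - 5P = 5 + 3P
P* = 168/8 = 21
Then substitute into demand:
Q* = 173 - 5 * 21 = 68

68


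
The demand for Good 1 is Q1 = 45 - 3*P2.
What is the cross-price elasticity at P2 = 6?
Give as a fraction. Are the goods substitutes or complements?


dQ1/dP2 = -3
At P2 = 6: Q1 = 45 - 3*6 = 27
Exy = (dQ1/dP2)(P2/Q1) = -3 * 6 / 27 = -2/3
Since Exy < 0, the goods are complements.

-2/3 (complements)


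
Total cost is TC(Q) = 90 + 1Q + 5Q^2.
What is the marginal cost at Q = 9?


MC = dTC/dQ = 1 + 2*5*Q
At Q = 9:
MC = 1 + 10*9
MC = 1 + 90 = 91

91


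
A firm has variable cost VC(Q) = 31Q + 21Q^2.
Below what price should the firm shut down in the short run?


AVC(Q) = VC(Q)/Q = 31 + 21Q
AVC is increasing in Q, so minimum AVC is at Q -> 0+.
Min AVC = 31
The firm should shut down if P < 31.

31


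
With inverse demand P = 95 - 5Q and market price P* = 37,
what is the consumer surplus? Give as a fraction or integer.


Maximum willingness to pay (at Q=0): P_max = 95
Quantity demanded at P* = 37:
Q* = (95 - 37)/5 = 58/5
CS = (1/2) * Q* * (P_max - P*)
CS = (1/2) * 58/5 * (95 - 37)
CS = (1/2) * 58/5 * 58 = 1682/5

1682/5


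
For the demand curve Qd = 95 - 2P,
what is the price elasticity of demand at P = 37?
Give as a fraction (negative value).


dQ/dP = -2
At P = 37: Q = 95 - 2*37 = 21
E = (dQ/dP)(P/Q) = (-2)(37/21) = -74/21

-74/21


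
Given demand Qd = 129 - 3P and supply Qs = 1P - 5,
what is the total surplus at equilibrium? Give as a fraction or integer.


Find equilibrium: 129 - 3P = 1P - 5
129 + 5 = 4P
P* = 134/4 = 67/2
Q* = 1*67/2 - 5 = 57/2
Inverse demand: P = 43 - Q/3, so P_max = 43
Inverse supply: P = 5 + Q/1, so P_min = 5
CS = (1/2) * 57/2 * (43 - 67/2) = 1083/8
PS = (1/2) * 57/2 * (67/2 - 5) = 3249/8
TS = CS + PS = 1083/8 + 3249/8 = 1083/2

1083/2


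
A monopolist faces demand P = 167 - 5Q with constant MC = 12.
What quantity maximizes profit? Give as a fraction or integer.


TR = P*Q = (167 - 5Q)Q = 167Q - 5Q^2
MR = dTR/dQ = 167 - 10Q
Set MR = MC:
167 - 10Q = 12
155 = 10Q
Q* = 155/10 = 31/2

31/2


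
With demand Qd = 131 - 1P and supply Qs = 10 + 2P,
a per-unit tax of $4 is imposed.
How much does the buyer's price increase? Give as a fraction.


With a per-unit tax, the buyer's price increase depends on relative slopes.
Supply slope: d = 2, Demand slope: b = 1
Buyer's price increase = d * tax / (b + d)
= 2 * 4 / (1 + 2)
= 8 / 3 = 8/3

8/3


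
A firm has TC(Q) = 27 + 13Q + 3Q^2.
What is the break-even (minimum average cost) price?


AC(Q) = 27/Q + 13 + 3Q
To minimize: dAC/dQ = -27/Q^2 + 3 = 0
Q^2 = 27/3 = 9
Q* = 3
Min AC = 27/3 + 13 + 3*3
Min AC = 9 + 13 + 9 = 31

31


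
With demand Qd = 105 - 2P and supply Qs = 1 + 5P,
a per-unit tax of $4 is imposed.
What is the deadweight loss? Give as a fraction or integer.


Pre-tax equilibrium quantity: Q* = 527/7
Post-tax equilibrium quantity: Q_tax = 487/7
Reduction in quantity: Q* - Q_tax = 40/7
DWL = (1/2) * tax * (Q* - Q_tax)
DWL = (1/2) * 4 * 40/7 = 80/7

80/7


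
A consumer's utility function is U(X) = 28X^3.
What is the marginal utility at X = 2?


MU = dU/dX = 28*3*X^(3-1)
MU = 84*X^2
At X = 2:
MU = 84 * 2^2
MU = 84 * 4 = 336

336


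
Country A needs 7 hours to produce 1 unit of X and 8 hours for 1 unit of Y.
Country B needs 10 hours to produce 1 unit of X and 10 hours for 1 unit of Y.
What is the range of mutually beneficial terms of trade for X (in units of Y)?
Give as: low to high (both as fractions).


Opportunity cost of X for Country A = hours_X / hours_Y = 7/8 = 7/8 units of Y
Opportunity cost of X for Country B = hours_X / hours_Y = 10/10 = 1 units of Y
Terms of trade must be between the two opportunity costs.
Range: 7/8 to 1

7/8 to 1


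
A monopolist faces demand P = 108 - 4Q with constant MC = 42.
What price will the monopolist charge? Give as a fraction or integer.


MR = 108 - 8Q
Set MR = MC: 108 - 8Q = 42
Q* = 33/4
Substitute into demand:
P* = 108 - 4*33/4 = 75

75


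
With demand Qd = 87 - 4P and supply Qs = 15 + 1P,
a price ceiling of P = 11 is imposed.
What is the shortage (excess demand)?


At P = 11:
Qd = 87 - 4*11 = 43
Qs = 15 + 1*11 = 26
Shortage = Qd - Qs = 43 - 26 = 17

17


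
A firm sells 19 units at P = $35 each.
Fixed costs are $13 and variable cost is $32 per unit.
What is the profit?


Total Revenue = P * Q = 35 * 19 = $665
Total Cost = FC + VC*Q = 13 + 32*19 = $621
Profit = TR - TC = 665 - 621 = $44

$44


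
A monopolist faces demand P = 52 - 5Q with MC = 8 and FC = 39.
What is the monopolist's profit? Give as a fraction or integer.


MR = MC: 52 - 10Q = 8
Q* = 22/5
P* = 52 - 5*22/5 = 30
Profit = (P* - MC)*Q* - FC
= (30 - 8)*22/5 - 39
= 22*22/5 - 39
= 484/5 - 39 = 289/5

289/5


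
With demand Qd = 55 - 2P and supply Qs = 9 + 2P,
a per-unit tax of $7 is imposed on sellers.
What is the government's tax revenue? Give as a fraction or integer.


With tax on sellers, new supply: Qs' = 9 + 2(P - 7)
= 2P - 5
New equilibrium quantity:
Q_new = 25
Tax revenue = tax * Q_new = 7 * 25 = 175

175


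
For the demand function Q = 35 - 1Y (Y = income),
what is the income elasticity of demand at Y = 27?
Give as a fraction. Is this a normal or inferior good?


dQ/dY = -1
At Y = 27: Q = 35 - 1*27 = 8
Ey = (dQ/dY)(Y/Q) = -1 * 27 / 8 = -27/8
Since Ey < 0, this is a inferior good.

-27/8 (inferior good)


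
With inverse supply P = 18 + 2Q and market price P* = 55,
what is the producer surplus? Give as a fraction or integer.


Minimum supply price (at Q=0): P_min = 18
Quantity supplied at P* = 55:
Q* = (55 - 18)/2 = 37/2
PS = (1/2) * Q* * (P* - P_min)
PS = (1/2) * 37/2 * (55 - 18)
PS = (1/2) * 37/2 * 37 = 1369/4

1369/4


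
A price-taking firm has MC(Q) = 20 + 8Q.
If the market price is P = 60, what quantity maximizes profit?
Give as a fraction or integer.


In perfect competition, profit is maximized where P = MC.
60 = 20 + 8Q
40 = 8Q
Q* = 40/8 = 5

5


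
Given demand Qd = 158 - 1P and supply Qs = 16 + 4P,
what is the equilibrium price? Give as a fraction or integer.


At equilibrium, Qd = Qs.
158 - 1P = 16 + 4P
158 - 16 = 1P + 4P
142 = 5P
P* = 142/5 = 142/5

142/5


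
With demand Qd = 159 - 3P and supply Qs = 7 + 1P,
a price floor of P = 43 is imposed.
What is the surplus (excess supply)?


At P = 43:
Qd = 159 - 3*43 = 30
Qs = 7 + 1*43 = 50
Surplus = Qs - Qd = 50 - 30 = 20

20


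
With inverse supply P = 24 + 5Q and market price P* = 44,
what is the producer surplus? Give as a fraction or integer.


Minimum supply price (at Q=0): P_min = 24
Quantity supplied at P* = 44:
Q* = (44 - 24)/5 = 4
PS = (1/2) * Q* * (P* - P_min)
PS = (1/2) * 4 * (44 - 24)
PS = (1/2) * 4 * 20 = 40

40


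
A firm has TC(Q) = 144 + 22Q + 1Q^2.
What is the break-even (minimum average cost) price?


AC(Q) = 144/Q + 22 + 1Q
To minimize: dAC/dQ = -144/Q^2 + 1 = 0
Q^2 = 144/1 = 144
Q* = 12
Min AC = 144/12 + 22 + 1*12
Min AC = 12 + 22 + 12 = 46

46


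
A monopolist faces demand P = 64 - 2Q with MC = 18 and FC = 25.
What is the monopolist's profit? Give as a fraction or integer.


MR = MC: 64 - 4Q = 18
Q* = 23/2
P* = 64 - 2*23/2 = 41
Profit = (P* - MC)*Q* - FC
= (41 - 18)*23/2 - 25
= 23*23/2 - 25
= 529/2 - 25 = 479/2

479/2


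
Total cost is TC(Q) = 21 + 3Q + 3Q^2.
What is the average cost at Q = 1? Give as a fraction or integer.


TC(1) = 21 + 3*1 + 3*1^2
TC(1) = 21 + 3 + 3 = 27
AC = TC/Q = 27/1 = 27

27


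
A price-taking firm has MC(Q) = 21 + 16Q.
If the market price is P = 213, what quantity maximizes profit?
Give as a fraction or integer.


In perfect competition, profit is maximized where P = MC.
213 = 21 + 16Q
192 = 16Q
Q* = 192/16 = 12

12


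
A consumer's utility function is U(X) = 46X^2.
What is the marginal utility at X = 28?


MU = dU/dX = 46*2*X^(2-1)
MU = 92*X^1
At X = 28:
MU = 92 * 28^1
MU = 92 * 28 = 2576

2576


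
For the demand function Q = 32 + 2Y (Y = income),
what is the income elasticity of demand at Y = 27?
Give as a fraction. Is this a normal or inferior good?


dQ/dY = 2
At Y = 27: Q = 32 + 2*27 = 86
Ey = (dQ/dY)(Y/Q) = 2 * 27 / 86 = 27/43
Since Ey > 0, this is a normal good.

27/43 (normal good)


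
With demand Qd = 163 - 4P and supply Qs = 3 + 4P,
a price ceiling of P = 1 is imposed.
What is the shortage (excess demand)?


At P = 1:
Qd = 163 - 4*1 = 159
Qs = 3 + 4*1 = 7
Shortage = Qd - Qs = 159 - 7 = 152

152
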